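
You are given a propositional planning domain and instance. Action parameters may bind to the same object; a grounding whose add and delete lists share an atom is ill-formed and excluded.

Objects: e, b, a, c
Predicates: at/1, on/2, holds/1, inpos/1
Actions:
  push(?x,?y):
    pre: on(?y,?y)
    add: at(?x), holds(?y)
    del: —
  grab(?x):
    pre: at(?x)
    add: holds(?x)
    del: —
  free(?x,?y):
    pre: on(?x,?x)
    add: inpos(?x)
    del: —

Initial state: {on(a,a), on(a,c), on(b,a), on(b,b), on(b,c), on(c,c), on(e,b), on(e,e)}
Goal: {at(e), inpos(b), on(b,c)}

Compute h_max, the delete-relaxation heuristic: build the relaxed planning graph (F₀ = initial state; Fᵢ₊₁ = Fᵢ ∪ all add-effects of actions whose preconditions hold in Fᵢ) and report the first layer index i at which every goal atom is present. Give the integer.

1

F0 = init (8 atoms)
F1 = F0 ∪ {at(a), at(b), at(c), at(e), holds(a), holds(b), holds(c), holds(e), inpos(a), inpos(b), inpos(c), inpos(e)}  (20 atoms)
goal ⊆ F1  ⇒  h_max = 1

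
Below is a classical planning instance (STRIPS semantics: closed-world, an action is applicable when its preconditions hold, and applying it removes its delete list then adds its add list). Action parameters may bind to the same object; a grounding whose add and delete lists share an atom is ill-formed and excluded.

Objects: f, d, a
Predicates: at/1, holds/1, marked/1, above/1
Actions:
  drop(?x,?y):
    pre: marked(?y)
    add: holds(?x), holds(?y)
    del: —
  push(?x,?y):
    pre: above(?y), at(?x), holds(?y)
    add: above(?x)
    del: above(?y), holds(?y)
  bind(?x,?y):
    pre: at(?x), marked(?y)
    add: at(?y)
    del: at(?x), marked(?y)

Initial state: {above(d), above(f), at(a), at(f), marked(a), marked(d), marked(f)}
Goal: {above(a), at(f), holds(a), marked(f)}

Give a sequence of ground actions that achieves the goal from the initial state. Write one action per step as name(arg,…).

drop(f,a); push(a,f)

1. drop(f,a)  →  {above(d), above(f), at(a), at(f), holds(a), holds(f), marked(a), marked(d), marked(f)}
2. push(a,f)  →  {above(a), above(d), at(a), at(f), holds(a), marked(a), marked(d), marked(f)}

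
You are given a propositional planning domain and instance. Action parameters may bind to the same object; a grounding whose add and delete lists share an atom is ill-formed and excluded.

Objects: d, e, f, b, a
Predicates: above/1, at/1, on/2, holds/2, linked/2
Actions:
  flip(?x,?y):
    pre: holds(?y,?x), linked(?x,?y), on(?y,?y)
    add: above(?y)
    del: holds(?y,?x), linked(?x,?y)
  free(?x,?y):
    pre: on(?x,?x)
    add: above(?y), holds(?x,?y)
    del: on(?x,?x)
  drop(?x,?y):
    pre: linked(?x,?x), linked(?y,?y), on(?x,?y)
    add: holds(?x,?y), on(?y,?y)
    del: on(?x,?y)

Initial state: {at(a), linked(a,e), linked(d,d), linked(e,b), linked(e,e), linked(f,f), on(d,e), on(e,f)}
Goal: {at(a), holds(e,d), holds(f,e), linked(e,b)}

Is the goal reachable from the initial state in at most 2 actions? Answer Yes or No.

No

1. drop(d,e)  →  {at(a), holds(d,e), linked(a,e), linked(d,d), linked(e,b), linked(e,e), linked(f,f), on(e,e), on(e,f)}
2. free(e,d)  →  {above(d), at(a), holds(d,e), holds(e,d), linked(a,e), linked(d,d), linked(e,b), linked(e,e), linked(f,f), on(e,f)}
3. drop(e,f)  →  {above(d), at(a), holds(d,e), holds(e,d), holds(e,f), linked(a,e), linked(d,d), linked(e,b), linked(e,e), linked(f,f), on(f,f)}
4. free(f,e)  →  {above(d), above(e), at(a), holds(d,e), holds(e,d), holds(e,f), holds(f,e), linked(a,e), linked(d,d), linked(e,b), linked(e,e), linked(f,f)}
optimal plan length = 4; 4 > 2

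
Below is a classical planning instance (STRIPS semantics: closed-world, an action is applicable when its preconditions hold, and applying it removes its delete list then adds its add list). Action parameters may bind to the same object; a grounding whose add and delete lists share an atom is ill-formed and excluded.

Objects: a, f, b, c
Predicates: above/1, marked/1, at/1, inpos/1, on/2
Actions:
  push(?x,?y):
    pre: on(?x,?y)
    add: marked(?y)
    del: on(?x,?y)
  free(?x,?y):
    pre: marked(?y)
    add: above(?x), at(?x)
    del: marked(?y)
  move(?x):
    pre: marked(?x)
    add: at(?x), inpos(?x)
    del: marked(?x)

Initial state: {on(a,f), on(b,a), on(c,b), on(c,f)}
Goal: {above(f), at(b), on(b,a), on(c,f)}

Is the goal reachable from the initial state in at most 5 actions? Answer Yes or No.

1. push(a,f)  →  {marked(f), on(b,a), on(c,b), on(c,f)}
2. push(c,b)  →  {marked(b), marked(f), on(b,a), on(c,f)}
3. free(f,f)  →  {above(f), at(f), marked(b), on(b,a), on(c,f)}
4. free(b,b)  →  {above(b), above(f), at(b), at(f), on(b,a), on(c,f)}
optimal plan length = 4; 4 ≤ 5

Yes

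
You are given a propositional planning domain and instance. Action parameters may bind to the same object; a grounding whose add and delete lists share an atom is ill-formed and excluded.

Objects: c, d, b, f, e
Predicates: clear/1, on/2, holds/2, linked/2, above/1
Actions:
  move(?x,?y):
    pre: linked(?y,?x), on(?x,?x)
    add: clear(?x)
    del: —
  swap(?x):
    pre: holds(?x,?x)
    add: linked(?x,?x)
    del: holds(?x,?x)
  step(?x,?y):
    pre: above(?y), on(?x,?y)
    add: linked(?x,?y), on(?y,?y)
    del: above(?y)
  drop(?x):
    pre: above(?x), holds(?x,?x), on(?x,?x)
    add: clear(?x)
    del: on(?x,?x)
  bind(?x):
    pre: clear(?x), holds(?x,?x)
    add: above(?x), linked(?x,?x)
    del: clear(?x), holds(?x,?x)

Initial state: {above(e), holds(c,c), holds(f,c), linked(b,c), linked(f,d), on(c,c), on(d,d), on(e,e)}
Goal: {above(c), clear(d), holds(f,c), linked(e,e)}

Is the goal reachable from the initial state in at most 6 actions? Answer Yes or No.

1. move(c,b)  →  {above(e), clear(c), holds(c,c), holds(f,c), linked(b,c), linked(f,d), on(c,c), on(d,d), on(e,e)}
2. move(d,f)  →  {above(e), clear(c), clear(d), holds(c,c), holds(f,c), linked(b,c), linked(f,d), on(c,c), on(d,d), on(e,e)}
3. step(e,e)  →  {clear(c), clear(d), holds(c,c), holds(f,c), linked(b,c), linked(e,e), linked(f,d), on(c,c), on(d,d), on(e,e)}
4. bind(c)  →  {above(c), clear(d), holds(f,c), linked(b,c), linked(c,c), linked(e,e), linked(f,d), on(c,c), on(d,d), on(e,e)}
optimal plan length = 4; 4 ≤ 6

Yes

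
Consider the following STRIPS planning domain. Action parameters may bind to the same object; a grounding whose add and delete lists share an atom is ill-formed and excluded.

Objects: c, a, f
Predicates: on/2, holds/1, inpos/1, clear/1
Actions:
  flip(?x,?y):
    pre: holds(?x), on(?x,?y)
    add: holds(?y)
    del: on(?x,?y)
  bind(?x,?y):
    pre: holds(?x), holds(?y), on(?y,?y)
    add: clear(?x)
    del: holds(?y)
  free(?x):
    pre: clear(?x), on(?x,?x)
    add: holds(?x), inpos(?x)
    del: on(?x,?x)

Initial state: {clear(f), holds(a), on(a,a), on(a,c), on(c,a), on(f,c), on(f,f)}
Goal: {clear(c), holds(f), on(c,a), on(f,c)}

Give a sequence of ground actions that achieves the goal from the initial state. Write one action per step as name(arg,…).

1. flip(a,c)  →  {clear(f), holds(a), holds(c), on(a,a), on(c,a), on(f,c), on(f,f)}
2. bind(c,a)  →  {clear(c), clear(f), holds(c), on(a,a), on(c,a), on(f,c), on(f,f)}
3. free(f)  →  {clear(c), clear(f), holds(c), holds(f), inpos(f), on(a,a), on(c,a), on(f,c)}

flip(a,c); bind(c,a); free(f)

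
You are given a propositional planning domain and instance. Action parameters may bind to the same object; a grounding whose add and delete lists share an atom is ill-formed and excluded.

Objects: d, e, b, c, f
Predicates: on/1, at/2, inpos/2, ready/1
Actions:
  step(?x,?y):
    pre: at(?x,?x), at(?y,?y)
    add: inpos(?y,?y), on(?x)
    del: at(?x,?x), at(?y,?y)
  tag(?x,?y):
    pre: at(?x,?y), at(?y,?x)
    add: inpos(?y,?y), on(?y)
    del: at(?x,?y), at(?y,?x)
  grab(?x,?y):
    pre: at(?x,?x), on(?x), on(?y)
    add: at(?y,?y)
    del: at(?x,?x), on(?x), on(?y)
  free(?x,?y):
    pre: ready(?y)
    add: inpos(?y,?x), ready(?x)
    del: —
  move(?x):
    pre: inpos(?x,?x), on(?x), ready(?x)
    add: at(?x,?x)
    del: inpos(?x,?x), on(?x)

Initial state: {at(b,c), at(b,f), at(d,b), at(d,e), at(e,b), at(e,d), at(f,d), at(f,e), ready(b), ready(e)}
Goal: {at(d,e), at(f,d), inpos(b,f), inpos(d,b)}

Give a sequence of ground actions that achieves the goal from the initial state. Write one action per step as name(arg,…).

free(d,e); free(b,d); free(f,b)

1. free(d,e)  →  {at(b,c), at(b,f), at(d,b), at(d,e), at(e,b), at(e,d), at(f,d), at(f,e), inpos(e,d), ready(b), ready(d), ready(e)}
2. free(b,d)  →  {at(b,c), at(b,f), at(d,b), at(d,e), at(e,b), at(e,d), at(f,d), at(f,e), inpos(d,b), inpos(e,d), ready(b), ready(d), ready(e)}
3. free(f,b)  →  {at(b,c), at(b,f), at(d,b), at(d,e), at(e,b), at(e,d), at(f,d), at(f,e), inpos(b,f), inpos(d,b), inpos(e,d), ready(b), ready(d), ready(e), ready(f)}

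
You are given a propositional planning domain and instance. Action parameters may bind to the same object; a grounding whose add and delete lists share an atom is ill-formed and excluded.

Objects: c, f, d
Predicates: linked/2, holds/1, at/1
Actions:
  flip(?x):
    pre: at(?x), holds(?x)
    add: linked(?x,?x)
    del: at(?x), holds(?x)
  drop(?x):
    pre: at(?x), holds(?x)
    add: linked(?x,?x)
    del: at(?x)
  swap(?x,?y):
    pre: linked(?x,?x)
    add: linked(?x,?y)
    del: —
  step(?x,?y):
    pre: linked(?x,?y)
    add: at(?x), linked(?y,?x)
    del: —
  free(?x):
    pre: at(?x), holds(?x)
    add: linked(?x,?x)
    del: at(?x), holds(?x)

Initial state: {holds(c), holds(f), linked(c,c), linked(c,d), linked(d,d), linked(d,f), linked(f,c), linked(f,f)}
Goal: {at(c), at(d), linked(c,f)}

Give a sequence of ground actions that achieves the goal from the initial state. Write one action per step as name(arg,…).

swap(c,f); step(c,c); step(d,f)

1. swap(c,f)  →  {holds(c), holds(f), linked(c,c), linked(c,d), linked(c,f), linked(d,d), linked(d,f), linked(f,c), linked(f,f)}
2. step(c,c)  →  {at(c), holds(c), holds(f), linked(c,c), linked(c,d), linked(c,f), linked(d,d), linked(d,f), linked(f,c), linked(f,f)}
3. step(d,f)  →  {at(c), at(d), holds(c), holds(f), linked(c,c), linked(c,d), linked(c,f), linked(d,d), linked(d,f), linked(f,c), linked(f,d), linked(f,f)}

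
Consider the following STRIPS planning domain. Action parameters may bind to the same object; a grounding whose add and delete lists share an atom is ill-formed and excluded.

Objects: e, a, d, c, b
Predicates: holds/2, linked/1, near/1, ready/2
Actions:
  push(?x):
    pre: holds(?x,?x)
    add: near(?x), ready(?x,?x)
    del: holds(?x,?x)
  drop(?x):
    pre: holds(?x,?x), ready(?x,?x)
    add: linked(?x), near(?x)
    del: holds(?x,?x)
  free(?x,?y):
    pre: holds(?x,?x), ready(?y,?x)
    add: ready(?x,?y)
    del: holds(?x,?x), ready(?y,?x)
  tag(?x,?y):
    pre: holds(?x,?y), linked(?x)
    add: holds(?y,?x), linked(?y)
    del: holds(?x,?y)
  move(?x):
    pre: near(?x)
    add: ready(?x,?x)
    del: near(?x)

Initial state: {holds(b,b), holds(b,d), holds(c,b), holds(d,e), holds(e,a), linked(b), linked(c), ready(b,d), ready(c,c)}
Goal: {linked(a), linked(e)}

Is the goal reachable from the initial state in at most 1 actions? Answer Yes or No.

1. tag(b,d)  →  {holds(b,b), holds(c,b), holds(d,b), holds(d,e), holds(e,a), linked(b), linked(c), linked(d), ready(b,d), ready(c,c)}
2. tag(d,e)  →  {holds(b,b), holds(c,b), holds(d,b), holds(e,a), holds(e,d), linked(b), linked(c), linked(d), linked(e), ready(b,d), ready(c,c)}
3. tag(e,a)  →  {holds(a,e), holds(b,b), holds(c,b), holds(d,b), holds(e,d), linked(a), linked(b), linked(c), linked(d), linked(e), ready(b,d), ready(c,c)}
optimal plan length = 3; 3 > 1

No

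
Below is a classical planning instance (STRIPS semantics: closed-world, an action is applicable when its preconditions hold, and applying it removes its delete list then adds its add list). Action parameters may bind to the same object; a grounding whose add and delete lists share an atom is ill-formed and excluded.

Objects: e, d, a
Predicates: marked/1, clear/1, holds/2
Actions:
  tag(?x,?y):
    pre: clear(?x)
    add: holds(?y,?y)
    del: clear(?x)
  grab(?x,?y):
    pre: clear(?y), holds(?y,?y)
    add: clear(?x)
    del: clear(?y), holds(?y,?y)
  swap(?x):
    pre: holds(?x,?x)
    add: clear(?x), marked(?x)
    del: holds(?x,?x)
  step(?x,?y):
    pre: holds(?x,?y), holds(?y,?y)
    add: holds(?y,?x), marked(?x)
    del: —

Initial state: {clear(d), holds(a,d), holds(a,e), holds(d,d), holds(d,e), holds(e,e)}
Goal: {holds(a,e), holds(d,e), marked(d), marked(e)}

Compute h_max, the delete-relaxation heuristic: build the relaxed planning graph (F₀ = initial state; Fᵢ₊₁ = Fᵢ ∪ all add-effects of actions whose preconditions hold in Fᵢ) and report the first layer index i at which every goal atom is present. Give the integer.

1

F0 = init (6 atoms)
F1 = F0 ∪ {clear(a), clear(e), holds(a,a), holds(d,a), holds(e,a), holds(e,d), marked(a), marked(d), marked(e)}  (15 atoms)
goal ⊆ F1  ⇒  h_max = 1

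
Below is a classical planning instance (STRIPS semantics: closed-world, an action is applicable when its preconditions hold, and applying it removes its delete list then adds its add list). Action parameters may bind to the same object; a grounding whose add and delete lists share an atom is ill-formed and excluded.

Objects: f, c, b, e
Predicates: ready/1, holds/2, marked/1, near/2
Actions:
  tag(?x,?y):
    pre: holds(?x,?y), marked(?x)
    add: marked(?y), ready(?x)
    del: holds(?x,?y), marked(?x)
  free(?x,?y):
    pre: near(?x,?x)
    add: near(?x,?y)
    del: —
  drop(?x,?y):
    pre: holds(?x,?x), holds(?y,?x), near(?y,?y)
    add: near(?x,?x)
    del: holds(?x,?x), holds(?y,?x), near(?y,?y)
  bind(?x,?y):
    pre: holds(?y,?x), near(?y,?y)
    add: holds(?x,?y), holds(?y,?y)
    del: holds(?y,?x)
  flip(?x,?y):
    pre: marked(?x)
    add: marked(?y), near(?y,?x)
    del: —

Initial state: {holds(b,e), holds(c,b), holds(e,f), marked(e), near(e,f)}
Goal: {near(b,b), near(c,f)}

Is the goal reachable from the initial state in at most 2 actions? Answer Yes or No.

1. tag(e,f)  →  {holds(b,e), holds(c,b), marked(f), near(e,f), ready(e)}
2. flip(f,c)  →  {holds(b,e), holds(c,b), marked(c), marked(f), near(c,f), near(e,f), ready(e)}
3. tag(c,b)  →  {holds(b,e), marked(b), marked(f), near(c,f), near(e,f), ready(c), ready(e)}
4. flip(b,b)  →  {holds(b,e), marked(b), marked(f), near(b,b), near(c,f), near(e,f), ready(c), ready(e)}
optimal plan length = 4; 4 > 2

No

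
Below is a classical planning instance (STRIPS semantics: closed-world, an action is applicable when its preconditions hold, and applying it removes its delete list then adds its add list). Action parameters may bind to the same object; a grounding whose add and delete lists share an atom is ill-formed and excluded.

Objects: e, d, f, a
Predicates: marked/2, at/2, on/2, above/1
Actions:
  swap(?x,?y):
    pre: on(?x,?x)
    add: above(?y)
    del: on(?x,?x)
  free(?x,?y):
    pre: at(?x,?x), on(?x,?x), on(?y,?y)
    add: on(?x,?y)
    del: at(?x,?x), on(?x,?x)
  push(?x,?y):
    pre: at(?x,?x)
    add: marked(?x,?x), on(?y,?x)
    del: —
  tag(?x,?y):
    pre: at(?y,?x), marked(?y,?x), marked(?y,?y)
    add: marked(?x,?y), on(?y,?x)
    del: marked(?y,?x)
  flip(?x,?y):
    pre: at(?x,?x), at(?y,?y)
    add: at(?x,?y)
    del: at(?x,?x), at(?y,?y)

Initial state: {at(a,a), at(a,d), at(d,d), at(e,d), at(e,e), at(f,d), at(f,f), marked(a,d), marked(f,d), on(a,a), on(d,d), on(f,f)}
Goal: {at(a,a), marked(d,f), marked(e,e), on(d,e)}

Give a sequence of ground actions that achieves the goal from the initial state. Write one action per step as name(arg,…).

1. push(e,d)  →  {at(a,a), at(a,d), at(d,d), at(e,d), at(e,e), at(f,d), at(f,f), marked(a,d), marked(e,e), marked(f,d), on(a,a), on(d,d), on(d,e), on(f,f)}
2. push(f,e)  →  {at(a,a), at(a,d), at(d,d), at(e,d), at(e,e), at(f,d), at(f,f), marked(a,d), marked(e,e), marked(f,d), marked(f,f), on(a,a), on(d,d), on(d,e), on(e,f), on(f,f)}
3. tag(d,f)  →  {at(a,a), at(a,d), at(d,d), at(e,d), at(e,e), at(f,d), at(f,f), marked(a,d), marked(d,f), marked(e,e), marked(f,f), on(a,a), on(d,d), on(d,e), on(e,f), on(f,d), on(f,f)}

push(e,d); push(f,e); tag(d,f)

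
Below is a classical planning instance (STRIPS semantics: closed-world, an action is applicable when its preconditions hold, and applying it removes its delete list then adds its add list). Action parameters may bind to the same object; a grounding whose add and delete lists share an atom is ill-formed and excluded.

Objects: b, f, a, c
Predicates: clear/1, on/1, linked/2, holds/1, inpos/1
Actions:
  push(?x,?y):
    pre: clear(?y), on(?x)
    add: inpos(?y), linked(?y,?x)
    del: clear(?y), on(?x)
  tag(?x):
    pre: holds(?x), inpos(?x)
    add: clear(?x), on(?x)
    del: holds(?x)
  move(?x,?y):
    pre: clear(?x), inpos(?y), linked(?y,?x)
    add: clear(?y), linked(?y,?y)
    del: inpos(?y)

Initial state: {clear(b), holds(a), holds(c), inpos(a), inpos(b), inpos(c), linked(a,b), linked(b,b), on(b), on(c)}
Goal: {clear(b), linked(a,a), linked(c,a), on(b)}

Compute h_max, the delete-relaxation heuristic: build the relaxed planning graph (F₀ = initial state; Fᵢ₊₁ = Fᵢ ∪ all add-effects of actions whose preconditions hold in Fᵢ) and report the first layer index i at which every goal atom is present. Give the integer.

F0 = init (10 atoms)
F1 = F0 ∪ {clear(a), clear(c), linked(a,a), linked(b,c), on(a)}  (15 atoms)
F2 = F1 ∪ {linked(a,c), linked(b,a), linked(c,a), linked(c,b), linked(c,c)}  (20 atoms)
goal ⊆ F2  ⇒  h_max = 2

2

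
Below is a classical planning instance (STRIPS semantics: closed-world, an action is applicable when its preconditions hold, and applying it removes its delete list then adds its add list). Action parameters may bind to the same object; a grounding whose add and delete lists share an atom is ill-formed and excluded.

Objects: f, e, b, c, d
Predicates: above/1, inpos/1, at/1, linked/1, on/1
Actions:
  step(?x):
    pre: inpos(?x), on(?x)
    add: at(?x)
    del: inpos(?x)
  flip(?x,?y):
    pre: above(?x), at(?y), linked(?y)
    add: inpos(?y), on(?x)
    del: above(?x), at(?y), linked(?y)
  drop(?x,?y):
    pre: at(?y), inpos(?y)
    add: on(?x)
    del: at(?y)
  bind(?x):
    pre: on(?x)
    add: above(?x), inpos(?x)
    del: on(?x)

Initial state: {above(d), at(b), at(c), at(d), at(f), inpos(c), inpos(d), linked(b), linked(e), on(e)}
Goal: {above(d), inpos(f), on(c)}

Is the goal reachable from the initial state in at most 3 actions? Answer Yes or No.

Yes

1. drop(f,c)  →  {above(d), at(b), at(d), at(f), inpos(c), inpos(d), linked(b), linked(e), on(e), on(f)}
2. drop(c,d)  →  {above(d), at(b), at(f), inpos(c), inpos(d), linked(b), linked(e), on(c), on(e), on(f)}
3. bind(f)  →  {above(d), above(f), at(b), at(f), inpos(c), inpos(d), inpos(f), linked(b), linked(e), on(c), on(e)}
optimal plan length = 3; 3 ≤ 3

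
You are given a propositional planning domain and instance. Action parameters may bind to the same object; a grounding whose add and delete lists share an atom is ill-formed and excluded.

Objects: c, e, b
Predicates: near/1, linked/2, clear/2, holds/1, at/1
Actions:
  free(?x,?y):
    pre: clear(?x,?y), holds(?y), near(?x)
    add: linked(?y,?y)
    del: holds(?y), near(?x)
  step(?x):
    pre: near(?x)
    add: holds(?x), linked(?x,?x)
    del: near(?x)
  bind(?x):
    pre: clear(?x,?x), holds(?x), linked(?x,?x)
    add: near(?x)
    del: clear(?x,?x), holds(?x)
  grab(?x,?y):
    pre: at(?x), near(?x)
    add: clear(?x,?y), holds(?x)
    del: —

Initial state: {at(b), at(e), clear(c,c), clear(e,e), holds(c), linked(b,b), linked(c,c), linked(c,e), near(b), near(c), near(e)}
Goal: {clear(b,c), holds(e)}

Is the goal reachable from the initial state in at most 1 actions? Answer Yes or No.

1. step(e)  →  {at(b), at(e), clear(c,c), clear(e,e), holds(c), holds(e), linked(b,b), linked(c,c), linked(c,e), linked(e,e), near(b), near(c)}
2. grab(b,c)  →  {at(b), at(e), clear(b,c), clear(c,c), clear(e,e), holds(b), holds(c), holds(e), linked(b,b), linked(c,c), linked(c,e), linked(e,e), near(b), near(c)}
optimal plan length = 2; 2 > 1

No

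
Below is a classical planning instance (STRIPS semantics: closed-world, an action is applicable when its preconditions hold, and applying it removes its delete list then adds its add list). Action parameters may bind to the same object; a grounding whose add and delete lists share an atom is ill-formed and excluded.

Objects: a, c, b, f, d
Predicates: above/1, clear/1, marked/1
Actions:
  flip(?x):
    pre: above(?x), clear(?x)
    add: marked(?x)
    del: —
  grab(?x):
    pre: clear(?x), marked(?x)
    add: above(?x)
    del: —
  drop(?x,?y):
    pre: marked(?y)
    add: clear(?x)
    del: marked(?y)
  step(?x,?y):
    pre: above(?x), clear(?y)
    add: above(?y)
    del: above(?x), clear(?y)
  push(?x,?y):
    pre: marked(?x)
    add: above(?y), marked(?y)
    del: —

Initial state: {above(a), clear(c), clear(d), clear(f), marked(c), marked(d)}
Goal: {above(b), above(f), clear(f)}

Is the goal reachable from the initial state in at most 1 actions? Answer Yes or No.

No

1. push(c,b)  →  {above(a), above(b), clear(c), clear(d), clear(f), marked(b), marked(c), marked(d)}
2. push(c,f)  →  {above(a), above(b), above(f), clear(c), clear(d), clear(f), marked(b), marked(c), marked(d), marked(f)}
optimal plan length = 2; 2 > 1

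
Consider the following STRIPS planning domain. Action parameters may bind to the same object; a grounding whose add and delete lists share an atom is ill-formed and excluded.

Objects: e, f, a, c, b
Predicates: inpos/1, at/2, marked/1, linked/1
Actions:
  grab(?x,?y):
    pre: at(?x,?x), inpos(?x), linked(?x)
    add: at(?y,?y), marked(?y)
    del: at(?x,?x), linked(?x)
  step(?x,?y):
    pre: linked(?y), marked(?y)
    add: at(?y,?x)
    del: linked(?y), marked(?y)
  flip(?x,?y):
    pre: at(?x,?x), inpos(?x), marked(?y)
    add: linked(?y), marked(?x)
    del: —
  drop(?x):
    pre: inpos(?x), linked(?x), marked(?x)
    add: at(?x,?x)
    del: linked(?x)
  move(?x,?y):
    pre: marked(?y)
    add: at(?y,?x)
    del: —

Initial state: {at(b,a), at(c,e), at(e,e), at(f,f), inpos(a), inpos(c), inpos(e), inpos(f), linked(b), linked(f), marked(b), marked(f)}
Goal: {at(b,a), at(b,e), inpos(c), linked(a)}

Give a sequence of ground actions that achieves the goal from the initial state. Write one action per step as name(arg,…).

1. grab(f,a)  →  {at(a,a), at(b,a), at(c,e), at(e,e), inpos(a), inpos(c), inpos(e), inpos(f), linked(b), marked(a), marked(b), marked(f)}
2. step(e,b)  →  {at(a,a), at(b,a), at(b,e), at(c,e), at(e,e), inpos(a), inpos(c), inpos(e), inpos(f), marked(a), marked(f)}
3. flip(e,a)  →  {at(a,a), at(b,a), at(b,e), at(c,e), at(e,e), inpos(a), inpos(c), inpos(e), inpos(f), linked(a), marked(a), marked(e), marked(f)}

grab(f,a); step(e,b); flip(e,a)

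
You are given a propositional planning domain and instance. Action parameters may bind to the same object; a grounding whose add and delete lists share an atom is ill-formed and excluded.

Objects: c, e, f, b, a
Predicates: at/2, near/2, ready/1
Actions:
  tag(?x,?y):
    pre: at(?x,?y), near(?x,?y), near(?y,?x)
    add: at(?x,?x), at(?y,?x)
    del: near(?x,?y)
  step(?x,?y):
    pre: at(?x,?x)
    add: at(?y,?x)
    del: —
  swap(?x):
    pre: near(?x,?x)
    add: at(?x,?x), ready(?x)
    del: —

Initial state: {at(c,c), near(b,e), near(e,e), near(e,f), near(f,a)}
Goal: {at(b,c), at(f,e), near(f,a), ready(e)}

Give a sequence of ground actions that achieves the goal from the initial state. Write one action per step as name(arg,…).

step(c,b); swap(e); step(e,f)

1. step(c,b)  →  {at(b,c), at(c,c), near(b,e), near(e,e), near(e,f), near(f,a)}
2. swap(e)  →  {at(b,c), at(c,c), at(e,e), near(b,e), near(e,e), near(e,f), near(f,a), ready(e)}
3. step(e,f)  →  {at(b,c), at(c,c), at(e,e), at(f,e), near(b,e), near(e,e), near(e,f), near(f,a), ready(e)}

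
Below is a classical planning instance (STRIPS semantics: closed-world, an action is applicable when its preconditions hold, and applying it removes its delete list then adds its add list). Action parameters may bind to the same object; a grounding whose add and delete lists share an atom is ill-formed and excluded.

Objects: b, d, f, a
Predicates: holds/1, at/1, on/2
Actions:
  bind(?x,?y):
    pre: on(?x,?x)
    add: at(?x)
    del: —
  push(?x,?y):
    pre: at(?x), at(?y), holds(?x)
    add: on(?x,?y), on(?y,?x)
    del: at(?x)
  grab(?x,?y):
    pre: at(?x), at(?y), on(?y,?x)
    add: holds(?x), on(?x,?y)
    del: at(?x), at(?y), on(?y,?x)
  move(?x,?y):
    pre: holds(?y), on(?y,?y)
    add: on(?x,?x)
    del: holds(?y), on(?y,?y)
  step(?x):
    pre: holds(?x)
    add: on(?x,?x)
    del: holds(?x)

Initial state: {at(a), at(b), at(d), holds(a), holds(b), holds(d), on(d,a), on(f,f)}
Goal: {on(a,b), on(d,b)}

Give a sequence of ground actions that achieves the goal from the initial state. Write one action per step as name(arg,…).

push(d,b); push(b,a)

1. push(d,b)  →  {at(a), at(b), holds(a), holds(b), holds(d), on(b,d), on(d,a), on(d,b), on(f,f)}
2. push(b,a)  →  {at(a), holds(a), holds(b), holds(d), on(a,b), on(b,a), on(b,d), on(d,a), on(d,b), on(f,f)}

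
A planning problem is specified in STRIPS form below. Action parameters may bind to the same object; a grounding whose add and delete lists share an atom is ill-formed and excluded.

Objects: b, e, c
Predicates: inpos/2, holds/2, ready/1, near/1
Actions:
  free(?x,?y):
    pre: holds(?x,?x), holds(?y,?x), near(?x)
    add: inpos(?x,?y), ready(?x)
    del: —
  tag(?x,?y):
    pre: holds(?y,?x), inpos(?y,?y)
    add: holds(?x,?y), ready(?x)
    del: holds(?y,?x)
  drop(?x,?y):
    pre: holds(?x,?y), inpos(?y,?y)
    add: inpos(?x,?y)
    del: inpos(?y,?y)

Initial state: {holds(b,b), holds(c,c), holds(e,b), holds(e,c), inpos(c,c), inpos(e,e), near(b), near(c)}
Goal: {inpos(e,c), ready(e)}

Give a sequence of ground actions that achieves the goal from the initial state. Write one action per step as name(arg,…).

tag(c,e); tag(e,c); drop(e,c)

1. tag(c,e)  →  {holds(b,b), holds(c,c), holds(c,e), holds(e,b), inpos(c,c), inpos(e,e), near(b), near(c), ready(c)}
2. tag(e,c)  →  {holds(b,b), holds(c,c), holds(e,b), holds(e,c), inpos(c,c), inpos(e,e), near(b), near(c), ready(c), ready(e)}
3. drop(e,c)  →  {holds(b,b), holds(c,c), holds(e,b), holds(e,c), inpos(e,c), inpos(e,e), near(b), near(c), ready(c), ready(e)}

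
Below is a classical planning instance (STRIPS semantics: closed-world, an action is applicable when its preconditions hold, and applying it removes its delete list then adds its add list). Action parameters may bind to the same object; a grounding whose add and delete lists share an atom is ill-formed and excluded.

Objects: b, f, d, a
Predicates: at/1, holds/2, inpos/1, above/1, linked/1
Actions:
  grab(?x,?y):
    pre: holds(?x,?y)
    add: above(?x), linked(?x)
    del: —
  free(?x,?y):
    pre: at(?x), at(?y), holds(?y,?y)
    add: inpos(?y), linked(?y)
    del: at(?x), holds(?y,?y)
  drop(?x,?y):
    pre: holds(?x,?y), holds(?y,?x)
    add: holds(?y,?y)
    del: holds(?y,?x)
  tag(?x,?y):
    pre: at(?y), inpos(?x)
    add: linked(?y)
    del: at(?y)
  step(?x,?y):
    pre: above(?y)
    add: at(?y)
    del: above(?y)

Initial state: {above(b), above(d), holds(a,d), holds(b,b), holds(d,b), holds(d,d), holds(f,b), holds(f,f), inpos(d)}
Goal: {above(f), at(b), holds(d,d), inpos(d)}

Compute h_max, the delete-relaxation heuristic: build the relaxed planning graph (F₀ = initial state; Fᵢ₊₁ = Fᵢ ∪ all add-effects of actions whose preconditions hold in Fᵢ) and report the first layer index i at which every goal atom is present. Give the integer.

1

F0 = init (9 atoms)
F1 = F0 ∪ {above(a), above(f), at(b), at(d), linked(a), linked(b), linked(d), linked(f)}  (17 atoms)
goal ⊆ F1  ⇒  h_max = 1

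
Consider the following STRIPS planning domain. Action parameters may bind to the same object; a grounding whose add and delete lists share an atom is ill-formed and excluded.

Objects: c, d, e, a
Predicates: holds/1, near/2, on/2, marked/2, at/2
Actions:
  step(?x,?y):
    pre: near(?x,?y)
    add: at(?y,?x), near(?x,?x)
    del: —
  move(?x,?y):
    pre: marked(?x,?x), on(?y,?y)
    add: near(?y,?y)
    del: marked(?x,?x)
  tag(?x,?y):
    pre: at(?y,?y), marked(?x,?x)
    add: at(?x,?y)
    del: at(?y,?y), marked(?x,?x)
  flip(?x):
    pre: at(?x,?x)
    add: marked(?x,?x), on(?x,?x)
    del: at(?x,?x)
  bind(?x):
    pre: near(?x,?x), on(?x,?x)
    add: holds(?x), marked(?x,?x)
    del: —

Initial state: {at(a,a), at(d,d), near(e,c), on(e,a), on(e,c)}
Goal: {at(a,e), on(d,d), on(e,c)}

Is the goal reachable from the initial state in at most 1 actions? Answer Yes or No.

No

1. step(e,c)  →  {at(a,a), at(c,e), at(d,d), near(e,c), near(e,e), on(e,a), on(e,c)}
2. step(e,e)  →  {at(a,a), at(c,e), at(d,d), at(e,e), near(e,c), near(e,e), on(e,a), on(e,c)}
3. flip(d)  →  {at(a,a), at(c,e), at(e,e), marked(d,d), near(e,c), near(e,e), on(d,d), on(e,a), on(e,c)}
4. flip(a)  →  {at(c,e), at(e,e), marked(a,a), marked(d,d), near(e,c), near(e,e), on(a,a), on(d,d), on(e,a), on(e,c)}
5. tag(a,e)  →  {at(a,e), at(c,e), marked(d,d), near(e,c), near(e,e), on(a,a), on(d,d), on(e,a), on(e,c)}
optimal plan length = 5; 5 > 1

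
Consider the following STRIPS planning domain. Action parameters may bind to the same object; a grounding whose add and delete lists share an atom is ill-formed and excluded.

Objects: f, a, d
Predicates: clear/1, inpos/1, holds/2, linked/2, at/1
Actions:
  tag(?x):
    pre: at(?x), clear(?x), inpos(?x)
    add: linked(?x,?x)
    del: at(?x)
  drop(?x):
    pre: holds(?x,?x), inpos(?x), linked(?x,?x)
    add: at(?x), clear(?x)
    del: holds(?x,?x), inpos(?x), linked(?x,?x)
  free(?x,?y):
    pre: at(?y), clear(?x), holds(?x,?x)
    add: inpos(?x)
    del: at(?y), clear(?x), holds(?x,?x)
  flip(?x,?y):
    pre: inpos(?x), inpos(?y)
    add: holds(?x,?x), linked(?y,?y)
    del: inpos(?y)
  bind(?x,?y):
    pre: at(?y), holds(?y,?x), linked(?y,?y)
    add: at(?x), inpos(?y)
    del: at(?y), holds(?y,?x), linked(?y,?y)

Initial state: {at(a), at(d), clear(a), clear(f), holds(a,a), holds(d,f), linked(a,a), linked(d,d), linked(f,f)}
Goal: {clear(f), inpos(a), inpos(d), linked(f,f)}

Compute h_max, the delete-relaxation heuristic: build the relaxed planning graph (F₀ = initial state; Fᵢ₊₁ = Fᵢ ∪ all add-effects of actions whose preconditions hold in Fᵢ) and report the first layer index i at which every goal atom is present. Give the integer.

F0 = init (9 atoms)
F1 = F0 ∪ {at(f), inpos(a), inpos(d)}  (12 atoms)
goal ⊆ F1  ⇒  h_max = 1

1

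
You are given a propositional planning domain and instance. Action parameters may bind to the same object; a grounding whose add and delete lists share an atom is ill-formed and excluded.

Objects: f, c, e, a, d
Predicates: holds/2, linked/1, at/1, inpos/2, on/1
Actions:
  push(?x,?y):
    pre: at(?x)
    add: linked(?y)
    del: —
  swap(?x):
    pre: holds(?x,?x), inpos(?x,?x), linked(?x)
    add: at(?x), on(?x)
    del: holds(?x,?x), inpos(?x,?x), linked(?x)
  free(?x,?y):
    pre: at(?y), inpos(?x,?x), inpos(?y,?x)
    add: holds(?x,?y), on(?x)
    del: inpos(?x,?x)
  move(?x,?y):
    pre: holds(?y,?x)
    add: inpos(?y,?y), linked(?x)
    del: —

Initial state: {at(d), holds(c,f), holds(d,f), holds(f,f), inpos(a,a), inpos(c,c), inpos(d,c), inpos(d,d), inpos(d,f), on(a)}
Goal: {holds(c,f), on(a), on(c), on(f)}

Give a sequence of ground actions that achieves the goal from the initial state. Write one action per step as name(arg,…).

free(c,d); move(f,f); swap(f)

1. free(c,d)  →  {at(d), holds(c,d), holds(c,f), holds(d,f), holds(f,f), inpos(a,a), inpos(d,c), inpos(d,d), inpos(d,f), on(a), on(c)}
2. move(f,f)  →  {at(d), holds(c,d), holds(c,f), holds(d,f), holds(f,f), inpos(a,a), inpos(d,c), inpos(d,d), inpos(d,f), inpos(f,f), linked(f), on(a), on(c)}
3. swap(f)  →  {at(d), at(f), holds(c,d), holds(c,f), holds(d,f), inpos(a,a), inpos(d,c), inpos(d,d), inpos(d,f), on(a), on(c), on(f)}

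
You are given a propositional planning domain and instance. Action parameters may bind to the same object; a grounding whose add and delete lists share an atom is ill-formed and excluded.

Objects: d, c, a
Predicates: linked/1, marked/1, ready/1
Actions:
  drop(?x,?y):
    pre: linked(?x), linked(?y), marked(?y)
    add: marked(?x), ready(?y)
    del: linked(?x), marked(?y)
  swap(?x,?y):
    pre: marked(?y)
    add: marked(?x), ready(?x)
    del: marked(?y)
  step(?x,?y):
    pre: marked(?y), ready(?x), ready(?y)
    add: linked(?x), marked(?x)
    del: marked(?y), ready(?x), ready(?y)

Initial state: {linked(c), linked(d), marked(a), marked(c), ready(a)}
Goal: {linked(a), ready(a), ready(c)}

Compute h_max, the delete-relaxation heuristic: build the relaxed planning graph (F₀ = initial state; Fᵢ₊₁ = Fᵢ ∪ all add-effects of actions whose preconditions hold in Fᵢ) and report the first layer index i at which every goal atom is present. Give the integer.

2

F0 = init (5 atoms)
F1 = F0 ∪ {marked(d), ready(c), ready(d)}  (8 atoms)
F2 = F1 ∪ {linked(a)}  (9 atoms)
goal ⊆ F2  ⇒  h_max = 2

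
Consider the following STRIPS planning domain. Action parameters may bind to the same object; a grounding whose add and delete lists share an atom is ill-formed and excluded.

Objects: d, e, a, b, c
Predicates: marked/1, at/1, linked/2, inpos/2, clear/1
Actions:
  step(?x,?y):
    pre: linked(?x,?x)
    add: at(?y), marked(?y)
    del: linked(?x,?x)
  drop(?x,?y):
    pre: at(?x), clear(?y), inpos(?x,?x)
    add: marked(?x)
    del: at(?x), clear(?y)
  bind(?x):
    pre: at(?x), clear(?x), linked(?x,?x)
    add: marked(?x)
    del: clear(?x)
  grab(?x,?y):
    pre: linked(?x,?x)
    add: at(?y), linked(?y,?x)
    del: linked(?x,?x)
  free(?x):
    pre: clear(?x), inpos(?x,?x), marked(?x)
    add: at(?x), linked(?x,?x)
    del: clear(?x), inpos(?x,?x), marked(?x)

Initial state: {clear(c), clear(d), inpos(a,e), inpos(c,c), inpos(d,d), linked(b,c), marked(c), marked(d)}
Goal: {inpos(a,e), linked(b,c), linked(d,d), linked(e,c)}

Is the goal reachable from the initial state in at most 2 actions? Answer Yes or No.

No

1. free(d)  →  {at(d), clear(c), inpos(a,e), inpos(c,c), linked(b,c), linked(d,d), marked(c)}
2. free(c)  →  {at(c), at(d), inpos(a,e), linked(b,c), linked(c,c), linked(d,d)}
3. grab(c,e)  →  {at(c), at(d), at(e), inpos(a,e), linked(b,c), linked(d,d), linked(e,c)}
optimal plan length = 3; 3 > 2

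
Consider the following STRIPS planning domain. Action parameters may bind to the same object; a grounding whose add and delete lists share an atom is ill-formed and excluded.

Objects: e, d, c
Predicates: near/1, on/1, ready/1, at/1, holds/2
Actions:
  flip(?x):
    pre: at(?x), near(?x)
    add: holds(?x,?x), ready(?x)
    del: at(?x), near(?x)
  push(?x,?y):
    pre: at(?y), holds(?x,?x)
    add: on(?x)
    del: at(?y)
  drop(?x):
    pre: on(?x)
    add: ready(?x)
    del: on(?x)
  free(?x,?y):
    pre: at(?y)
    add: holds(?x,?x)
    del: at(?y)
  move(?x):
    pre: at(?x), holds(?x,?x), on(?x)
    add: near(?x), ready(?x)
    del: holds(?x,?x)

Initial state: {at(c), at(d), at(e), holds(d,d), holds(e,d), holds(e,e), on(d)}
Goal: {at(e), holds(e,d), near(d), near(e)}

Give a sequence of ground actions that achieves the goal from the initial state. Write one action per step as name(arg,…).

1. push(e,c)  →  {at(d), at(e), holds(d,d), holds(e,d), holds(e,e), on(d), on(e)}
2. move(e)  →  {at(d), at(e), holds(d,d), holds(e,d), near(e), on(d), on(e), ready(e)}
3. move(d)  →  {at(d), at(e), holds(e,d), near(d), near(e), on(d), on(e), ready(d), ready(e)}

push(e,c); move(e); move(d)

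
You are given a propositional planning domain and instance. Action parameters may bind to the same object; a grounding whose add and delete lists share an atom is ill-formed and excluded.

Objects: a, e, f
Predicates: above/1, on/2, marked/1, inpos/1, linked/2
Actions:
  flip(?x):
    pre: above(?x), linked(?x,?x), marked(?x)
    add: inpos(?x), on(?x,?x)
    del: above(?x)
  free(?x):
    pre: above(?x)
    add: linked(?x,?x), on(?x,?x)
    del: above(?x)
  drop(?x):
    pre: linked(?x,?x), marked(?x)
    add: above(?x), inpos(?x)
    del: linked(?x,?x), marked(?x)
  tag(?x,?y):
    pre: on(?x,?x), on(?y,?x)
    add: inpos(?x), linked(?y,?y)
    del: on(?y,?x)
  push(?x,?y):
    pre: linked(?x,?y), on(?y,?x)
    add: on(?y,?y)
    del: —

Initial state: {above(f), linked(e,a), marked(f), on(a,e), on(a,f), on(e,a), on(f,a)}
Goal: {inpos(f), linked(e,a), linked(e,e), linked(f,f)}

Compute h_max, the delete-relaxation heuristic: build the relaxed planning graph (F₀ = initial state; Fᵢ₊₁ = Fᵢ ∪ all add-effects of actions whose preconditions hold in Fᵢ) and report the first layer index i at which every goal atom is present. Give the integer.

2

F0 = init (7 atoms)
F1 = F0 ∪ {linked(f,f), on(a,a), on(f,f)}  (10 atoms)
F2 = F1 ∪ {inpos(a), inpos(f), linked(a,a), linked(e,e)}  (14 atoms)
goal ⊆ F2  ⇒  h_max = 2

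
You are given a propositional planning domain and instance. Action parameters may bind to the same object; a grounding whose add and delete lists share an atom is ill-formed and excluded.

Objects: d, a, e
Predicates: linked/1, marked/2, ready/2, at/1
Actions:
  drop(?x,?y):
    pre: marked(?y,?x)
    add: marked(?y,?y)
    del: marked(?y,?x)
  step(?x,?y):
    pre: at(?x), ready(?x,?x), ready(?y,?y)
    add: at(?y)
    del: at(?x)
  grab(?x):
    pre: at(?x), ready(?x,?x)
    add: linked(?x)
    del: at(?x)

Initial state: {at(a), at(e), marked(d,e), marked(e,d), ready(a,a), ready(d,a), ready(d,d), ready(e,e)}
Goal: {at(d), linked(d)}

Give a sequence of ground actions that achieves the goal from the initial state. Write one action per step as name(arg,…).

1. step(a,d)  →  {at(d), at(e), marked(d,e), marked(e,d), ready(a,a), ready(d,a), ready(d,d), ready(e,e)}
2. grab(d)  →  {at(e), linked(d), marked(d,e), marked(e,d), ready(a,a), ready(d,a), ready(d,d), ready(e,e)}
3. step(e,d)  →  {at(d), linked(d), marked(d,e), marked(e,d), ready(a,a), ready(d,a), ready(d,d), ready(e,e)}

step(a,d); grab(d); step(e,d)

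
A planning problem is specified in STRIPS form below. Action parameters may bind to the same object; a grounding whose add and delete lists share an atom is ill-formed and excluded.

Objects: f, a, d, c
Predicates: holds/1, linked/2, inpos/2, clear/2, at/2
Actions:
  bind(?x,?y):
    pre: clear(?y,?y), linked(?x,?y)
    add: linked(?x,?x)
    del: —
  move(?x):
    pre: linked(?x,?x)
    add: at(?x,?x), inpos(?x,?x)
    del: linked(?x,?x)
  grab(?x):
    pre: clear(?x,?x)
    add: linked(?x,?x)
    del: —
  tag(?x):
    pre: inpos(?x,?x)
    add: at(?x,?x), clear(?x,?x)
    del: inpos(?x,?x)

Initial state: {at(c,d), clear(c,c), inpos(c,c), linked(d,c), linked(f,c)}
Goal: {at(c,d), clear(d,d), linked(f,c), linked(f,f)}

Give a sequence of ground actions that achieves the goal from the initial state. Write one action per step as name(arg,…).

1. bind(f,c)  →  {at(c,d), clear(c,c), inpos(c,c), linked(d,c), linked(f,c), linked(f,f)}
2. bind(d,c)  →  {at(c,d), clear(c,c), inpos(c,c), linked(d,c), linked(d,d), linked(f,c), linked(f,f)}
3. move(d)  →  {at(c,d), at(d,d), clear(c,c), inpos(c,c), inpos(d,d), linked(d,c), linked(f,c), linked(f,f)}
4. tag(d)  →  {at(c,d), at(d,d), clear(c,c), clear(d,d), inpos(c,c), linked(d,c), linked(f,c), linked(f,f)}

bind(f,c); bind(d,c); move(d); tag(d)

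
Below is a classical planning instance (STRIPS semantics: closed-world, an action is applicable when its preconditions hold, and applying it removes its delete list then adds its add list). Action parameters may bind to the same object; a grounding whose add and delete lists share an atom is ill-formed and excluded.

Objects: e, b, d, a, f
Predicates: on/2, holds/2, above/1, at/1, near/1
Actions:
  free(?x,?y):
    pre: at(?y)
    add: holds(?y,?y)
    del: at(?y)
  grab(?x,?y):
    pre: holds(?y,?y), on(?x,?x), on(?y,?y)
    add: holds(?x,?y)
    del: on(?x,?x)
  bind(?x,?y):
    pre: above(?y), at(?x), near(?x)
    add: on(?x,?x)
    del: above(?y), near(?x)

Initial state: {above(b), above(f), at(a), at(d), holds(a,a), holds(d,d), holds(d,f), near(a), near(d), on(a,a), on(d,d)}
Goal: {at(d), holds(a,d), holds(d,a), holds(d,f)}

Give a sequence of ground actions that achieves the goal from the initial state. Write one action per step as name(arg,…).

1. grab(d,a)  →  {above(b), above(f), at(a), at(d), holds(a,a), holds(d,a), holds(d,d), holds(d,f), near(a), near(d), on(a,a)}
2. bind(d,b)  →  {above(f), at(a), at(d), holds(a,a), holds(d,a), holds(d,d), holds(d,f), near(a), on(a,a), on(d,d)}
3. grab(a,d)  →  {above(f), at(a), at(d), holds(a,a), holds(a,d), holds(d,a), holds(d,d), holds(d,f), near(a), on(d,d)}

grab(d,a); bind(d,b); grab(a,d)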